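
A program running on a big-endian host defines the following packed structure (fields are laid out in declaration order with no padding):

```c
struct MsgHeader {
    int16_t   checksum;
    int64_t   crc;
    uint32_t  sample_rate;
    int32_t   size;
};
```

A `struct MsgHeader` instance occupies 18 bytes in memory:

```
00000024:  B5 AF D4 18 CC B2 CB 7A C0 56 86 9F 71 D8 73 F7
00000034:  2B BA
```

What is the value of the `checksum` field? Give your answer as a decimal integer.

`checksum` is the first field, at byte offset 0, occupying 2 bytes.
Bytes at offsets 0..1: B5 AF.
In big-endian order the high byte comes first in memory.
The bytes are already most-significant first: 0xB5AF.
Top bit is set, so as a signed 16-bit value this is 0xB5AF − 2^16 = -19025.

-19025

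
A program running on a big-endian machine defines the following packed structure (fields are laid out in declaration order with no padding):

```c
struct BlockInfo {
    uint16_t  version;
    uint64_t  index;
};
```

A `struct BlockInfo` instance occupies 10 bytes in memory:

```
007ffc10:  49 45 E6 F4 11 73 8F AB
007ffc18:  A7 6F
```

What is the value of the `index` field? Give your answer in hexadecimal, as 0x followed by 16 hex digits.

0xE6F411738FABA76F

`index` follows `version` (2 bytes), so it starts at byte offset 2 and occupies 8 bytes.
Bytes at offsets 2..9: E6 F4 11 73 8F AB A7 6F.
Big-endian: lowest address holds the most-significant byte.
The bytes are already most-significant first: 0xE6F411738FABA76F.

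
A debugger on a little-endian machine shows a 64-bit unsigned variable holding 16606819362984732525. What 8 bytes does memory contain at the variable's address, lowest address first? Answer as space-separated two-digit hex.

6D A7 C8 53 39 46 77 E6

16606819362984732525 in hexadecimal, padded to 64 bits, is 0xE677463953C8A76D.
Split into bytes (most-significant first): E6 77 46 39 53 C8 A7 6D.
Little-endian: lowest address holds the least-significant byte.
So at ascending addresses the bytes are 6D A7 C8 53 39 46 77 E6.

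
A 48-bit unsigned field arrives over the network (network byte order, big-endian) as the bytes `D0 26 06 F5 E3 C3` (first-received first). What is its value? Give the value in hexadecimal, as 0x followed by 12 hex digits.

0xD02606F5E3C3

Big-endian: lowest address holds the most-significant byte.
The bytes are already most-significant first: 0xD02606F5E3C3.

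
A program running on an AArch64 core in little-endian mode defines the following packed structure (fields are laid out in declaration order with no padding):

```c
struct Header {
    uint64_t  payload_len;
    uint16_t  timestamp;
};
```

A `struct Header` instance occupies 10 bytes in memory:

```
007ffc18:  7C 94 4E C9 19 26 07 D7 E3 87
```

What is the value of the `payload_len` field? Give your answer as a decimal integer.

`payload_len` is the first field, at byte offset 0, occupying 8 bytes.
Bytes at offsets 0..7: 7C 94 4E C9 19 26 07 D7.
In little-endian order the low byte comes first in memory.
Reassemble most-significant byte first: D7 07 26 19 C9 4E 94 7C → 0xD7072619C94E947C.
0xD7072619C94E947C = 15494394935184888956.

15494394935184888956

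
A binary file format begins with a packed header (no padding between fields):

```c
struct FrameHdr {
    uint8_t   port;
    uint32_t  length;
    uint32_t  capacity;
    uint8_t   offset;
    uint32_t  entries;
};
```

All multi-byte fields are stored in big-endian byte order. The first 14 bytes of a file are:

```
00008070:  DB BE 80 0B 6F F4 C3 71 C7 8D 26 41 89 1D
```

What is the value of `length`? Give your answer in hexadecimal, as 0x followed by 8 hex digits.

0xBE800B6F

`length` follows `port` (1 byte), so it starts at byte offset 1 and occupies 4 bytes.
Bytes at offsets 1..4: BE 80 0B 6F.
Big-endian stores the most-significant byte at the lowest address.
The bytes are already most-significant first: 0xBE800B6F.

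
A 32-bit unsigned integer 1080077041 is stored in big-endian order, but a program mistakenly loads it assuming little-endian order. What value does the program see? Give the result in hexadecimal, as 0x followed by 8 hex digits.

0xF1AA6040

1080077041 in 32-bit hexadecimal is 0x4060AAF1.
Stored big-endian, the bytes at ascending addresses are 40 60 AA F1.
Read back as little-endian, the first byte is least significant, giving 0xF1AA6040.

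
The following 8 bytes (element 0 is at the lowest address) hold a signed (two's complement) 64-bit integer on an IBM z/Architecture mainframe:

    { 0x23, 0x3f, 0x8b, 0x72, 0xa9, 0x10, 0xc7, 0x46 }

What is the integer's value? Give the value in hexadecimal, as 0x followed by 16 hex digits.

0x233F8B72A910C746

Big-endian stores the most-significant byte at the lowest address.
The bytes are already most-significant first: 0x233F8B72A910C746.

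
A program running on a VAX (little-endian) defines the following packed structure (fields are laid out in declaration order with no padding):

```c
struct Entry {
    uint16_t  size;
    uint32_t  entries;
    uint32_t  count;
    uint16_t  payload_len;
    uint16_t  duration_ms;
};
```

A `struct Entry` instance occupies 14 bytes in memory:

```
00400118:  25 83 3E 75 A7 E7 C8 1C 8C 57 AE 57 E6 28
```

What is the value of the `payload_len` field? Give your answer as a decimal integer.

22446

`payload_len` follows `size` (2 B), `entries` (4 B), `count` (4 B), so it starts at offset 2 + 4 + 4 = 10 and occupies 2 bytes.
Bytes at offsets 10..11: AE 57.
Little-endian stores the least-significant byte at the lowest address.
Reassemble most-significant byte first: 57 AE → 0x57AE.
0x57AE = 22446.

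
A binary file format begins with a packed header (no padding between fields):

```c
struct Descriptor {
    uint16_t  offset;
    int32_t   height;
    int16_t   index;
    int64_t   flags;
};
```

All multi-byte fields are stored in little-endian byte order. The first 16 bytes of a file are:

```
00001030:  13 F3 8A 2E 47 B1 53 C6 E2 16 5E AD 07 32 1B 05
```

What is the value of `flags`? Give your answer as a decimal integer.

367942803115611874

`flags` follows `offset` (2 B), `height` (4 B), `index` (2 B), so it starts at offset 2 + 4 + 2 = 8 and occupies 8 bytes.
Bytes at offsets 8..15: E2 16 5E AD 07 32 1B 05.
Little-endian stores the least-significant byte at the lowest address.
Reassemble most-significant byte first: 05 1B 32 07 AD 5E 16 E2 → 0x051B3207AD5E16E2.
0x051B3207AD5E16E2 = 367942803115611874.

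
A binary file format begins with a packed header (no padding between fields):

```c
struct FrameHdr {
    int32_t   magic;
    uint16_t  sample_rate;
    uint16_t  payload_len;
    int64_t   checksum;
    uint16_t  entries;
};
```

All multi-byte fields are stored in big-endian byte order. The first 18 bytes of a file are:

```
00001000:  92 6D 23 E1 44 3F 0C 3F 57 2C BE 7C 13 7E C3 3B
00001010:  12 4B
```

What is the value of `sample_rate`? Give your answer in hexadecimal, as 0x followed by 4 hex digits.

0x443F

`sample_rate` follows `magic` (4 bytes), so it starts at byte offset 4 and occupies 2 bytes.
Bytes at offsets 4..5: 44 3F.
In big-endian order the high byte comes first in memory.
The bytes are already most-significant first: 0x443F.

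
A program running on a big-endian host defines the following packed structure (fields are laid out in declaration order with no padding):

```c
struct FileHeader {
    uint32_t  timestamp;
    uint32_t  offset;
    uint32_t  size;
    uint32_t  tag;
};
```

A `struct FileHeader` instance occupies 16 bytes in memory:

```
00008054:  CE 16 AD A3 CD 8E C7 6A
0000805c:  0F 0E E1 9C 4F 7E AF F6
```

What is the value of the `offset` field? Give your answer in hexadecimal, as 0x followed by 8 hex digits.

`offset` follows `timestamp` (4 bytes), so it starts at byte offset 4 and occupies 4 bytes.
Bytes at offsets 4..7: CD 8E C7 6A.
In big-endian order the high byte comes first in memory.
The bytes are already most-significant first: 0xCD8EC76A.

0xCD8EC76A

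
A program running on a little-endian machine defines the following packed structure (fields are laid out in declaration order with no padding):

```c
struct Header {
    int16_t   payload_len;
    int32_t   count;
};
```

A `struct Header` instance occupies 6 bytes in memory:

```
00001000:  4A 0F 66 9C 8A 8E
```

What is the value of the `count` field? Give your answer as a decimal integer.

-1903518618

`count` follows `payload_len` (2 bytes), so it starts at byte offset 2 and occupies 4 bytes.
Bytes at offsets 2..5: 66 9C 8A 8E.
In little-endian order the low byte comes first in memory.
Reassemble most-significant byte first: 8E 8A 9C 66 → 0x8E8A9C66.
Top bit is set, so as a signed 32-bit value this is 0x8E8A9C66 − 2^32 = -1903518618.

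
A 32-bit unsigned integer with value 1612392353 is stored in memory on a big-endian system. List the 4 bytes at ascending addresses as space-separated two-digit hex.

1612392353 in hexadecimal, padded to 32 bits, is 0x601B27A1.
Split into bytes (most-significant first): 60 1B 27 A1.
Big-endian stores the most-significant byte at the lowest address.
So the memory order matches the most-significant-first order: 60 1B 27 A1.

60 1B 27 A1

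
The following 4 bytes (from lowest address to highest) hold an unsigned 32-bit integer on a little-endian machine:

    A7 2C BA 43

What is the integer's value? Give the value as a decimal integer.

Little-endian stores the least-significant byte at the lowest address.
Reassemble most-significant byte first: 43 BA 2C A7 → 0x43BA2CA7.
0x43BA2CA7 = 1136274599.

1136274599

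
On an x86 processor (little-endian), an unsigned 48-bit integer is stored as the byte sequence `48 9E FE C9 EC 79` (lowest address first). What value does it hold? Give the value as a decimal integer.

Little-endian: lowest address holds the least-significant byte.
Reassemble most-significant byte first: 79 EC C9 FE 9E 48 → 0x79ECC9FE9E48.
0x79ECC9FE9E48 = 134057908149832.

134057908149832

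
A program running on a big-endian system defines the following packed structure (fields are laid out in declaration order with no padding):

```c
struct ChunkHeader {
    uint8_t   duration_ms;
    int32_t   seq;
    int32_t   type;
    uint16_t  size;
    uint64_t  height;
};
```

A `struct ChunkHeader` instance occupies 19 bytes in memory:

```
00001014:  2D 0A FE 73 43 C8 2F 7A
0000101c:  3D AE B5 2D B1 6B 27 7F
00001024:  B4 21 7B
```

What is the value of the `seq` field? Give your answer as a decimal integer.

184447811

`seq` follows `duration_ms` (1 byte), so it starts at byte offset 1 and occupies 4 bytes.
Bytes at offsets 1..4: 0A FE 73 43.
Big-endian: lowest address holds the most-significant byte.
The bytes are already most-significant first: 0x0AFE7343.
0x0AFE7343 = 184447811.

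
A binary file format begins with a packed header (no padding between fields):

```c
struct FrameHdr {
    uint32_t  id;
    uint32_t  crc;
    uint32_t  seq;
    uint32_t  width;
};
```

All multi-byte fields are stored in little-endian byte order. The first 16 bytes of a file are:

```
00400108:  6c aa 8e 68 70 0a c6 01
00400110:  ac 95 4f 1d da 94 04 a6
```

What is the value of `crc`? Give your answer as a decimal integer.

29756016

`crc` follows `id` (4 bytes), so it starts at byte offset 4 and occupies 4 bytes.
Bytes at offsets 4..7: 70 0A C6 01.
Little-endian stores the least-significant byte at the lowest address.
Reassemble most-significant byte first: 01 C6 0A 70 → 0x01C60A70.
0x01C60A70 = 29756016.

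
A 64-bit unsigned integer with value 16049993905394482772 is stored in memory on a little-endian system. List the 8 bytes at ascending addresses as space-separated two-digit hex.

54 FE 38 A2 6B 08 BD DE

16049993905394482772 in hexadecimal, padded to 64 bits, is 0xDEBD086BA238FE54.
Split into bytes (most-significant first): DE BD 08 6B A2 38 FE 54.
Little-endian: lowest address holds the least-significant byte.
So at ascending addresses the bytes are 54 FE 38 A2 6B 08 BD DE.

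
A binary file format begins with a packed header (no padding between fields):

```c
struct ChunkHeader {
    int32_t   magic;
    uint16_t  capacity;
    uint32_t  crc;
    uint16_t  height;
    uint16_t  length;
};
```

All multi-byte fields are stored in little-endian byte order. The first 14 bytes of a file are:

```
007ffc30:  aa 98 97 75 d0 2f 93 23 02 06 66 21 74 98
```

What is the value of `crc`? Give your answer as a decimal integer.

100803475

`crc` follows `magic` (4 B), `capacity` (2 B), so it starts at offset 4 + 2 = 6 and occupies 4 bytes.
Bytes at offsets 6..9: 93 23 02 06.
Little-endian stores the least-significant byte at the lowest address.
Reassemble most-significant byte first: 06 02 23 93 → 0x06022393.
0x06022393 = 100803475.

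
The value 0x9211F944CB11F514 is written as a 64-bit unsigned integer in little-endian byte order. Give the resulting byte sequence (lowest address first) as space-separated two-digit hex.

Split into bytes (most-significant first): 92 11 F9 44 CB 11 F5 14.
Little-endian stores the least-significant byte at the lowest address.
So at ascending addresses the bytes are 14 F5 11 CB 44 F9 11 92.

14 F5 11 CB 44 F9 11 92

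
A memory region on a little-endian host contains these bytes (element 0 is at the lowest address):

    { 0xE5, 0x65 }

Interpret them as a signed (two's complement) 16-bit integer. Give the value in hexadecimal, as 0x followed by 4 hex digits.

0x65E5

Little-endian: lowest address holds the least-significant byte.
Reassemble most-significant byte first: 65 E5 → 0x65E5.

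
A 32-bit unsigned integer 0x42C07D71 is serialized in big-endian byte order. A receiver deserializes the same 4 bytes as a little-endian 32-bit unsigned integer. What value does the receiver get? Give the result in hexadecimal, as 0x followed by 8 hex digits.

Stored big-endian, the bytes at ascending addresses are 42 C0 7D 71.
Read back as little-endian, the first byte is least significant, giving 0x717DC042.

0x717DC042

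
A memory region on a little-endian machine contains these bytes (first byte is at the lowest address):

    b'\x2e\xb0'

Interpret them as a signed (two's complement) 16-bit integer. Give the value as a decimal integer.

Little-endian: lowest address holds the least-significant byte.
Reassemble most-significant byte first: B0 2E → 0xB02E.
Top bit is set, so as a signed 16-bit value this is 0xB02E − 2^16 = -20434.

-20434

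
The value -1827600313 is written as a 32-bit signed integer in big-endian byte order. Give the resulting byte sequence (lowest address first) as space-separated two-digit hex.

Two's complement of -1827600313 in 32 bits: 1827600313 = 0x6CEEF7B9; invert → 0x93110846; add 1 → 0x93110847.
Split into bytes (most-significant first): 93 11 08 47.
In big-endian order the high byte comes first in memory.
So the memory order matches the most-significant-first order: 93 11 08 47.

93 11 08 47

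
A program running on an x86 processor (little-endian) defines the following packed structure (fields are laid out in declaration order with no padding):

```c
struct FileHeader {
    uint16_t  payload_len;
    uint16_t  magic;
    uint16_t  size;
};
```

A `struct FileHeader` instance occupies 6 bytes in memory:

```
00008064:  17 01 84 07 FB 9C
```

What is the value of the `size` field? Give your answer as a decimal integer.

40187

`size` follows `payload_len` (2 B), `magic` (2 B), so it starts at offset 2 + 2 = 4 and occupies 2 bytes.
Bytes at offsets 4..5: FB 9C.
Little-endian: lowest address holds the least-significant byte.
Reassemble most-significant byte first: 9C FB → 0x9CFB.
0x9CFB = 40187.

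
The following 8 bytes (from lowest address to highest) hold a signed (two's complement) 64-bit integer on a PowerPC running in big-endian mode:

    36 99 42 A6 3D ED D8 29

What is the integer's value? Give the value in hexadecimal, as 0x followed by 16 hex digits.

0x369942A63DEDD829

In big-endian order the high byte comes first in memory.
The bytes are already most-significant first: 0x369942A63DEDD829.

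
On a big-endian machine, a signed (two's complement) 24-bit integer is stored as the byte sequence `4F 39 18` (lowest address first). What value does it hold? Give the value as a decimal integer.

Big-endian: lowest address holds the most-significant byte.
The bytes are already most-significant first: 0x4F3918.
0x4F3918 = 5191960.

5191960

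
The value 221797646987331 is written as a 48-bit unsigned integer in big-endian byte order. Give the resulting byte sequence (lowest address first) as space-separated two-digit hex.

221797646987331 in hexadecimal, padded to 48 bits, is 0xC9B949F5F043.
Split into bytes (most-significant first): C9 B9 49 F5 F0 43.
Big-endian: lowest address holds the most-significant byte.
So the memory order matches the most-significant-first order: C9 B9 49 F5 F0 43.

C9 B9 49 F5 F0 43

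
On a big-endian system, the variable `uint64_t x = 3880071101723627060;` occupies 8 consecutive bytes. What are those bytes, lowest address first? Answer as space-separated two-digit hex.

3880071101723627060 in hexadecimal, padded to 64 bits, is 0x35D8C81C097ECE34.
Split into bytes (most-significant first): 35 D8 C8 1C 09 7E CE 34.
Big-endian stores the most-significant byte at the lowest address.
So the memory order matches the most-significant-first order: 35 D8 C8 1C 09 7E CE 34.

35 D8 C8 1C 09 7E CE 34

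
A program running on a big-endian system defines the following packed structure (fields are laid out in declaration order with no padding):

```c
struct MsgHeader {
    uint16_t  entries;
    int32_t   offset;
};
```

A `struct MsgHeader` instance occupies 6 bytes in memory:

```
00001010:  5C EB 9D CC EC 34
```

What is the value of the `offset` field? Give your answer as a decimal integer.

`offset` follows `entries` (2 bytes), so it starts at byte offset 2 and occupies 4 bytes.
Bytes at offsets 2..5: 9D CC EC 34.
Big-endian stores the most-significant byte at the lowest address.
The bytes are already most-significant first: 0x9DCCEC34.
Top bit is set, so as a signed 32-bit value this is 0x9DCCEC34 − 2^32 = -1647514572.

-1647514572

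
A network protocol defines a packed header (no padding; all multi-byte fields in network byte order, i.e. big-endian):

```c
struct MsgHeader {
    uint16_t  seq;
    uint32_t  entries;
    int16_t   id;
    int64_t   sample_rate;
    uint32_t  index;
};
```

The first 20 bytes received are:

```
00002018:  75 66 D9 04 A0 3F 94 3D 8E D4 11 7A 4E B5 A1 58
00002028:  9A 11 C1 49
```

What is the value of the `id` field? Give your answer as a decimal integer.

`id` follows `seq` (2 B), `entries` (4 B), so it starts at offset 2 + 4 = 6 and occupies 2 bytes.
Bytes at offsets 6..7: 94 3D.
In big-endian order the high byte comes first in memory.
The bytes are already most-significant first: 0x943D.
Top bit is set, so as a signed 16-bit value this is 0x943D − 2^16 = -27587.

-27587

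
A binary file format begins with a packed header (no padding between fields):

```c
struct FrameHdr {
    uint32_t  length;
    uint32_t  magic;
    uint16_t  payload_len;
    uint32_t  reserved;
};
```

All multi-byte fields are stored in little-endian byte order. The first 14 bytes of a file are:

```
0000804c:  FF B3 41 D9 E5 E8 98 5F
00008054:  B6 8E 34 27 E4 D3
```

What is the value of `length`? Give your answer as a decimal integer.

3644961791

`length` is the first field, at byte offset 0, occupying 4 bytes.
Bytes at offsets 0..3: FF B3 41 D9.
In little-endian order the low byte comes first in memory.
Reassemble most-significant byte first: D9 41 B3 FF → 0xD941B3FF.
0xD941B3FF = 3644961791.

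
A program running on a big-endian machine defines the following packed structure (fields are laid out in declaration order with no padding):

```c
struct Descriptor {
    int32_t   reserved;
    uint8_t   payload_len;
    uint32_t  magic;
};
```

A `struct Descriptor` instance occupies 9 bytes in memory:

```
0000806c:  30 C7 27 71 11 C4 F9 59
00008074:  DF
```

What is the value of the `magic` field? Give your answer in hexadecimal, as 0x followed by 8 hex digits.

`magic` follows `reserved` (4 B), `payload_len` (1 B), so it starts at offset 4 + 1 = 5 and occupies 4 bytes.
Bytes at offsets 5..8: C4 F9 59 DF.
Big-endian stores the most-significant byte at the lowest address.
The bytes are already most-significant first: 0xC4F959DF.

0xC4F959DF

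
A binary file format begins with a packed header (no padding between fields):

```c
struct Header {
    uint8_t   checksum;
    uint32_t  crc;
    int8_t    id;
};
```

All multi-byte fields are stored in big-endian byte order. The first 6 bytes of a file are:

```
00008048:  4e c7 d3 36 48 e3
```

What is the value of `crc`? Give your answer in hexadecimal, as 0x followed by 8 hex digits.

`crc` follows `checksum` (1 byte), so it starts at byte offset 1 and occupies 4 bytes.
Bytes at offsets 1..4: C7 D3 36 48.
In big-endian order the high byte comes first in memory.
The bytes are already most-significant first: 0xC7D33648.

0xC7D33648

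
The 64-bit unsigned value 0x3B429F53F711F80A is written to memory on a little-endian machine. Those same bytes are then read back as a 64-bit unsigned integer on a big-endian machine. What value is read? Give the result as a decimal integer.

Stored little-endian, the bytes at ascending addresses are 0A F8 11 F7 53 9F 42 3B.
Read back as big-endian, the last byte is least significant, giving 0x0AF811F7539F423B.
0x0AF811F7539F423B = 790401488561062459.

790401488561062459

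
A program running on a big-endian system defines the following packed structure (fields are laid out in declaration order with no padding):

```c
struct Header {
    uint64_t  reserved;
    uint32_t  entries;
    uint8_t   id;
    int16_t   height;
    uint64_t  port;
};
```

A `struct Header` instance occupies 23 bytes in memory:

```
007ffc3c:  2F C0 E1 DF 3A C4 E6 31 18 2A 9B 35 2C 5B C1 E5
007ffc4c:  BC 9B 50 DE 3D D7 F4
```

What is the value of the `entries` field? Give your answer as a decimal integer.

`entries` follows `reserved` (8 bytes), so it starts at byte offset 8 and occupies 4 bytes.
Bytes at offsets 8..11: 18 2A 9B 35.
Big-endian stores the most-significant byte at the lowest address.
The bytes are already most-significant first: 0x182A9B35.
0x182A9B35 = 405445429.

405445429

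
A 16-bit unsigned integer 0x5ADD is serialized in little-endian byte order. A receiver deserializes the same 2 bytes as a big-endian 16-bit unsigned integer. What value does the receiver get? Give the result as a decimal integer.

Stored little-endian, the bytes at ascending addresses are DD 5A.
Read back as big-endian, the last byte is least significant, giving 0xDD5A.
0xDD5A = 56666.

56666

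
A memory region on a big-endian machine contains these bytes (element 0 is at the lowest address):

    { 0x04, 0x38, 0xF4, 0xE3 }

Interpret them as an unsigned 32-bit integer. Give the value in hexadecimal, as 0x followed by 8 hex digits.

0x0438F4E3

Big-endian: lowest address holds the most-significant byte.
The bytes are already most-significant first: 0x0438F4E3.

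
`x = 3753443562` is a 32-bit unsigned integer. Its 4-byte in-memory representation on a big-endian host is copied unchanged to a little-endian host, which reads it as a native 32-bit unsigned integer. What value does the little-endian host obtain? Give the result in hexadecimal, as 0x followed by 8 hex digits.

3753443562 in 32-bit hexadecimal is 0xDFB900EA.
Stored big-endian, the bytes at ascending addresses are DF B9 00 EA.
Read back as little-endian, the first byte is least significant, giving 0xEA00B9DF.

0xEA00B9DF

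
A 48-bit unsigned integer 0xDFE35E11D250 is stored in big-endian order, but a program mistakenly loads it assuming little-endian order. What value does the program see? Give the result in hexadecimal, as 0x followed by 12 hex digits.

Stored big-endian, the bytes at ascending addresses are DF E3 5E 11 D2 50.
Read back as little-endian, the first byte is least significant, giving 0x50D2115EE3DF.

0x50D2115EE3DF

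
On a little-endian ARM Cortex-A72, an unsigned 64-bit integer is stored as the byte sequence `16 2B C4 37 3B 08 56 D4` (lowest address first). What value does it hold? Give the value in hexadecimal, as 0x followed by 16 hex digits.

0xD456083B37C42B16

Little-endian: lowest address holds the least-significant byte.
Reassemble most-significant byte first: D4 56 08 3B 37 C4 2B 16 → 0xD456083B37C42B16.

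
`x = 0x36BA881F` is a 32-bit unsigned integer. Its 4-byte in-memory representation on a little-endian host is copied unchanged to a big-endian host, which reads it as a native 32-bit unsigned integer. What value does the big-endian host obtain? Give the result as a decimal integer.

529054262

Stored little-endian, the bytes at ascending addresses are 1F 88 BA 36.
Read back as big-endian, the last byte is least significant, giving 0x1F88BA36.
0x1F88BA36 = 529054262.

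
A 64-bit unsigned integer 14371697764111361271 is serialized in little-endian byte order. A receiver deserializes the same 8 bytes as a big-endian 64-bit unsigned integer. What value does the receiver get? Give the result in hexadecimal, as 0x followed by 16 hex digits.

0xF72422D1F88672C7

14371697764111361271 in 64-bit hexadecimal is 0xC77286F8D12224F7.
Stored little-endian, the bytes at ascending addresses are F7 24 22 D1 F8 86 72 C7.
Read back as big-endian, the last byte is least significant, giving 0xF72422D1F88672C7.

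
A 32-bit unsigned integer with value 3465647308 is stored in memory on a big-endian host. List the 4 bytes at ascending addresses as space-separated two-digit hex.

3465647308 in hexadecimal, padded to 32 bits, is 0xCE9194CC.
Split into bytes (most-significant first): CE 91 94 CC.
In big-endian order the high byte comes first in memory.
So the memory order matches the most-significant-first order: CE 91 94 CC.

CE 91 94 CC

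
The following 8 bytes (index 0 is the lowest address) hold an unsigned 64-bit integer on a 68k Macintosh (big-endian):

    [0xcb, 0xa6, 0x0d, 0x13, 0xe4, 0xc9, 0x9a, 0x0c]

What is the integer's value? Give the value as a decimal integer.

Big-endian: lowest address holds the most-significant byte.
The bytes are already most-significant first: 0xCBA60D13E4C99A0C.
0xCBA60D13E4C99A0C = 14674430814927297036.

14674430814927297036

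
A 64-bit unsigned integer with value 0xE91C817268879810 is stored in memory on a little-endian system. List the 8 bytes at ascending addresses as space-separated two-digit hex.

10 98 87 68 72 81 1C E9

Split into bytes (most-significant first): E9 1C 81 72 68 87 98 10.
Little-endian: lowest address holds the least-significant byte.
So at ascending addresses the bytes are 10 98 87 68 72 81 1C E9.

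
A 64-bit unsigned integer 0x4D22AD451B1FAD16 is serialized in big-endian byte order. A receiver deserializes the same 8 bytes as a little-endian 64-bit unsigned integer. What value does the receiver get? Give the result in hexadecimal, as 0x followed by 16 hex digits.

Stored big-endian, the bytes at ascending addresses are 4D 22 AD 45 1B 1F AD 16.
Read back as little-endian, the first byte is least significant, giving 0x16AD1F1B45AD224D.

0x16AD1F1B45AD224D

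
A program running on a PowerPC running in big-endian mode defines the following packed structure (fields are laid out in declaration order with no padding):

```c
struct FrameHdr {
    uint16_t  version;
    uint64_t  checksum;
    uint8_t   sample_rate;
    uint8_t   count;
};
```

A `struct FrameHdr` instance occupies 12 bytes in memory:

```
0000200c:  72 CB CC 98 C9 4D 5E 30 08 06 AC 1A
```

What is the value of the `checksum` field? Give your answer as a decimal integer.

`checksum` follows `version` (2 bytes), so it starts at byte offset 2 and occupies 8 bytes.
Bytes at offsets 2..9: CC 98 C9 4D 5E 30 08 06.
In big-endian order the high byte comes first in memory.
The bytes are already most-significant first: 0xCC98C94D5E300806.
0xCC98C94D5E300806 = 14742754714327189510.

14742754714327189510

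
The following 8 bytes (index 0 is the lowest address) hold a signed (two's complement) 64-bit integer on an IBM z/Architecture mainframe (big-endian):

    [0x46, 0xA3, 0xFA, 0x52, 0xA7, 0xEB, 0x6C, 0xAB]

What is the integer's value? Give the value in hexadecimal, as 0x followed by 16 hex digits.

0x46A3FA52A7EB6CAB

In big-endian order the high byte comes first in memory.
The bytes are already most-significant first: 0x46A3FA52A7EB6CAB.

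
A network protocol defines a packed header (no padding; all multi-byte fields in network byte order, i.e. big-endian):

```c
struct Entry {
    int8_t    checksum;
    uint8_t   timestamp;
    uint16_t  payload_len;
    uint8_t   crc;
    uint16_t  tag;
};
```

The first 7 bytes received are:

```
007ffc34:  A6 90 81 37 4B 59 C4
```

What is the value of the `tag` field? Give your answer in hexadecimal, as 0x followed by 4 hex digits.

`tag` follows `checksum` (1 B), `timestamp` (1 B), `payload_len` (2 B), `crc` (1 B), so it starts at offset 1 + 1 + 2 + 1 = 5 and occupies 2 bytes.
Bytes at offsets 5..6: 59 C4.
In big-endian order the high byte comes first in memory.
The bytes are already most-significant first: 0x59C4.

0x59C4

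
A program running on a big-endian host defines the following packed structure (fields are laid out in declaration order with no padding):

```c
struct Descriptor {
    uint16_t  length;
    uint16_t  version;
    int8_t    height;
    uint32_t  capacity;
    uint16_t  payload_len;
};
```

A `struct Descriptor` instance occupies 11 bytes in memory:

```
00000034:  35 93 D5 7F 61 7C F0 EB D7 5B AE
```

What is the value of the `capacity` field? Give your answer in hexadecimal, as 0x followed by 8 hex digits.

`capacity` follows `length` (2 B), `version` (2 B), `height` (1 B), so it starts at offset 2 + 2 + 1 = 5 and occupies 4 bytes.
Bytes at offsets 5..8: 7C F0 EB D7.
Big-endian stores the most-significant byte at the lowest address.
The bytes are already most-significant first: 0x7CF0EBD7.

0x7CF0EBD7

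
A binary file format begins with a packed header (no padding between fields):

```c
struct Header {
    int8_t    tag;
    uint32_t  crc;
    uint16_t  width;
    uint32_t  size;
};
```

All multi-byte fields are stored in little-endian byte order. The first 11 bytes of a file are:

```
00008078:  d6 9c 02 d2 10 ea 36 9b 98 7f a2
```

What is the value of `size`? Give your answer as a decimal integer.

`size` follows `tag` (1 B), `crc` (4 B), `width` (2 B), so it starts at offset 1 + 4 + 2 = 7 and occupies 4 bytes.
Bytes at offsets 7..10: 9B 98 7F A2.
Little-endian: lowest address holds the least-significant byte.
Reassemble most-significant byte first: A2 7F 98 9B → 0xA27F989B.
0xA27F989B = 2726271131.

2726271131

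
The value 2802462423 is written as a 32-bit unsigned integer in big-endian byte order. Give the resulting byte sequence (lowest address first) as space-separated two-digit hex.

2802462423 in hexadecimal, padded to 32 bits, is 0xA70A2ED7.
Split into bytes (most-significant first): A7 0A 2E D7.
In big-endian order the high byte comes first in memory.
So the memory order matches the most-significant-first order: A7 0A 2E D7.

A7 0A 2E D7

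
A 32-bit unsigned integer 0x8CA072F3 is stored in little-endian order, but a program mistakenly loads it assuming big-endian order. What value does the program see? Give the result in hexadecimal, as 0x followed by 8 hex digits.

Stored little-endian, the bytes at ascending addresses are F3 72 A0 8C.
Read back as big-endian, the last byte is least significant, giving 0xF372A08C.

0xF372A08C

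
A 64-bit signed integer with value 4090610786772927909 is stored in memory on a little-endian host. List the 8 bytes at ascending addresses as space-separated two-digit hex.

A5 45 FB 6B D6 C4 C4 38

4090610786772927909 in hexadecimal, padded to 64 bits, is 0x38C4C4D66BFB45A5.
Split into bytes (most-significant first): 38 C4 C4 D6 6B FB 45 A5.
In little-endian order the low byte comes first in memory.
So at ascending addresses the bytes are A5 45 FB 6B D6 C4 C4 38.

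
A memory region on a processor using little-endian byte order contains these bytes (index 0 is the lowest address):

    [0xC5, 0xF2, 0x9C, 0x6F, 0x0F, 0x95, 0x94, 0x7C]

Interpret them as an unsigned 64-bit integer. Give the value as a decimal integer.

In little-endian order the low byte comes first in memory.
Reassemble most-significant byte first: 7C 94 95 0F 6F 9C F2 C5 → 0x7C94950F6F9CF2C5.
0x7C94950F6F9CF2C5 = 8976963850785845957.

8976963850785845957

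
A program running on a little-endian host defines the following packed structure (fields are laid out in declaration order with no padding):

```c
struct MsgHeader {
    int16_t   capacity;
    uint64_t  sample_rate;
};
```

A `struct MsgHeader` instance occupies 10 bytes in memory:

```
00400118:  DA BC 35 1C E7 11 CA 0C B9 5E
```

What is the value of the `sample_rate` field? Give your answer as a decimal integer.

`sample_rate` follows `capacity` (2 bytes), so it starts at byte offset 2 and occupies 8 bytes.
Bytes at offsets 2..9: 35 1C E7 11 CA 0C B9 5E.
In little-endian order the low byte comes first in memory.
Reassemble most-significant byte first: 5E B9 0C CA 11 E7 1C 35 → 0x5EB90CCA11E71C35.
0x5EB90CCA11E71C35 = 6825500772279983157.

6825500772279983157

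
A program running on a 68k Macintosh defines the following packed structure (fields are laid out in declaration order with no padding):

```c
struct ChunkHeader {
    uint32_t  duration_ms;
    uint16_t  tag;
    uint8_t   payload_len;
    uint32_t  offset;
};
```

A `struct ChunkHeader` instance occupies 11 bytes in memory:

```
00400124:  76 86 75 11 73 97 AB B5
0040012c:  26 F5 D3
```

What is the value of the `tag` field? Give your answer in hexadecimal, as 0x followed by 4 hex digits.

`tag` follows `duration_ms` (4 bytes), so it starts at byte offset 4 and occupies 2 bytes.
Bytes at offsets 4..5: 73 97.
In big-endian order the high byte comes first in memory.
The bytes are already most-significant first: 0x7397.

0x7397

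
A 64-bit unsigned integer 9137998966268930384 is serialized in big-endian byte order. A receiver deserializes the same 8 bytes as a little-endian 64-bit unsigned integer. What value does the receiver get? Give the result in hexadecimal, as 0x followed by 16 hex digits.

9137998966268930384 in 64-bit hexadecimal is 0x7ED0B1A50658A950.
Stored big-endian, the bytes at ascending addresses are 7E D0 B1 A5 06 58 A9 50.
Read back as little-endian, the first byte is least significant, giving 0x50A95806A5B1D07E.

0x50A95806A5B1D07E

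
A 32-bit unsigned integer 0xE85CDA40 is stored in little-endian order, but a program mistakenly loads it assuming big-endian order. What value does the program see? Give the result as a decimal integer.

1088052456

Stored little-endian, the bytes at ascending addresses are 40 DA 5C E8.
Read back as big-endian, the last byte is least significant, giving 0x40DA5CE8.
0x40DA5CE8 = 1088052456.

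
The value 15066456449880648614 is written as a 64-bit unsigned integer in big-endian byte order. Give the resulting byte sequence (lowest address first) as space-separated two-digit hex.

D1 16 CE 50 CF 07 6B A6

15066456449880648614 in hexadecimal, padded to 64 bits, is 0xD116CE50CF076BA6.
Split into bytes (most-significant first): D1 16 CE 50 CF 07 6B A6.
Big-endian: lowest address holds the most-significant byte.
So the memory order matches the most-significant-first order: D1 16 CE 50 CF 07 6B A6.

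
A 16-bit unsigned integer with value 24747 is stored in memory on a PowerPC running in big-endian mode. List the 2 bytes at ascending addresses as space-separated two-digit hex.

24747 in hexadecimal, padded to 16 bits, is 0x60AB.
Split into bytes (most-significant first): 60 AB.
In big-endian order the high byte comes first in memory.
So the memory order matches the most-significant-first order: 60 AB.

60 AB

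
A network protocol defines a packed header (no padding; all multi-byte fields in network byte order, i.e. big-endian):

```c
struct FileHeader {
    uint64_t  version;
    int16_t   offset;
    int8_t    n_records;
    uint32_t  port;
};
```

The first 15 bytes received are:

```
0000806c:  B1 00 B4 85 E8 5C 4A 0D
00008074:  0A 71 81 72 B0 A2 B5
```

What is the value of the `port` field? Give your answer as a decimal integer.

1924178613

`port` follows `version` (8 B), `offset` (2 B), `n_records` (1 B), so it starts at offset 8 + 2 + 1 = 11 and occupies 4 bytes.
Bytes at offsets 11..14: 72 B0 A2 B5.
Big-endian stores the most-significant byte at the lowest address.
The bytes are already most-significant first: 0x72B0A2B5.
0x72B0A2B5 = 1924178613.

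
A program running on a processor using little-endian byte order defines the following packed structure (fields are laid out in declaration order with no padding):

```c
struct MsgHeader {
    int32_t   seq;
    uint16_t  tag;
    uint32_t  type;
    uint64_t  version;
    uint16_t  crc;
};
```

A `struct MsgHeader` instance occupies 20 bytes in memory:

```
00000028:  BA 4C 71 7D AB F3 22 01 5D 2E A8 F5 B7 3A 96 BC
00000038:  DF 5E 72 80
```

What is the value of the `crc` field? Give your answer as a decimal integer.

32882

`crc` follows `seq` (4 B), `tag` (2 B), `type` (4 B), `version` (8 B), so it starts at offset 4 + 2 + 4 + 8 = 18 and occupies 2 bytes.
Bytes at offsets 18..19: 72 80.
Little-endian: lowest address holds the least-significant byte.
Reassemble most-significant byte first: 80 72 → 0x8072.
0x8072 = 32882.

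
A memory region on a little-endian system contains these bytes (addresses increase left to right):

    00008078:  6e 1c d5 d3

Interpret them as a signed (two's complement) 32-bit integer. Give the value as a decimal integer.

Little-endian: lowest address holds the least-significant byte.
Reassemble most-significant byte first: D3 D5 1C 6E → 0xD3D51C6E.
Top bit is set, so as a signed 32-bit value this is 0xD3D51C6E − 2^32 = -741008274.

-741008274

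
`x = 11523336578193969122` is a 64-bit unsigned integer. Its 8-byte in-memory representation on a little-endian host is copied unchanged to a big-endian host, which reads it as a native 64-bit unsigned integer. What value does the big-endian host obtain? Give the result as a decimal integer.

16307398506390088607

11523336578193969122 in 64-bit hexadecimal is 0x9FEB1D908A844FE2.
Stored little-endian, the bytes at ascending addresses are E2 4F 84 8A 90 1D EB 9F.
Read back as big-endian, the last byte is least significant, giving 0xE24F848A901DEB9F.
0xE24F848A901DEB9F = 16307398506390088607.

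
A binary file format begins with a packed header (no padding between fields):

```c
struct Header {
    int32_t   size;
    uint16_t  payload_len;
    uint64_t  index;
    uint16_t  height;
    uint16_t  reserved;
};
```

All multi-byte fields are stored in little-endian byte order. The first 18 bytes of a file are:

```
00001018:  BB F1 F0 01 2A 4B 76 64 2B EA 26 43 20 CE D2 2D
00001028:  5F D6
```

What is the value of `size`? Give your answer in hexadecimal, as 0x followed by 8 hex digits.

`size` is the first field, at byte offset 0, occupying 4 bytes.
Bytes at offsets 0..3: BB F1 F0 01.
Little-endian: lowest address holds the least-significant byte.
Reassemble most-significant byte first: 01 F0 F1 BB → 0x01F0F1BB.

0x01F0F1BB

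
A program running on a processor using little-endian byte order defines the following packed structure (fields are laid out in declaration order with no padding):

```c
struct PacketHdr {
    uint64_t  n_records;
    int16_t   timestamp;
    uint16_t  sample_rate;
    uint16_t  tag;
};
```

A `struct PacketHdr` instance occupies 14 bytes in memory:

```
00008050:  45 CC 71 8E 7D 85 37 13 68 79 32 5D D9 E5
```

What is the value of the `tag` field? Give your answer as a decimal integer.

`tag` follows `n_records` (8 B), `timestamp` (2 B), `sample_rate` (2 B), so it starts at offset 8 + 2 + 2 = 12 and occupies 2 bytes.
Bytes at offsets 12..13: D9 E5.
Little-endian: lowest address holds the least-significant byte.
Reassemble most-significant byte first: E5 D9 → 0xE5D9.
0xE5D9 = 58841.

58841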